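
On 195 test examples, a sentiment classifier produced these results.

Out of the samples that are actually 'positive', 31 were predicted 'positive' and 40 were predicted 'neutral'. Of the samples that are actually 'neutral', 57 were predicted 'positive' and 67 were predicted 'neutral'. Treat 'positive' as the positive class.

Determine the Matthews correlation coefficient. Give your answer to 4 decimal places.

-0.0223

MCC = (TP·TN − FP·FN) / √((TP+FP)(TP+FN)(TN+FP)(TN+FN))
Numerator = 31·67 − 57·40 = -203
Denominator = √(88·71·124·107) = √82898464 = 9104.8594
MCC = -203 / 9104.8594 = -0.0223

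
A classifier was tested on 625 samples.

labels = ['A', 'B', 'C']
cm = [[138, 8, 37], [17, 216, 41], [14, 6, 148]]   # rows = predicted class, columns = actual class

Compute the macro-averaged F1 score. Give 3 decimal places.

0.798

Per-class F1 score (2·TP/(2·TP+FP+FN)):
  A: TP=138, FP=8+37=45, FN=17+14=31 → 276/352 = 0.7841
  B: TP=216, FP=17+41=58, FN=8+6=14 → 432/504 = 0.8571
  C: TP=148, FP=14+6=20, FN=37+41=78 → 296/394 = 0.7513
Macro-F1 score = mean = (0.7841 + 0.8571 + 0.7513) / 3 = 0.798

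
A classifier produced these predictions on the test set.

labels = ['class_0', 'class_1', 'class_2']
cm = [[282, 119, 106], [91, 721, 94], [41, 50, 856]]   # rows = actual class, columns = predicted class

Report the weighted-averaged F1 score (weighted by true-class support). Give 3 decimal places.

Per-class F1 score (2·TP/(2·TP+FP+FN)):
  class_0: TP=282, FP=91+41=132, FN=119+106=225 → 564/921 = 0.6124
  class_1: TP=721, FP=119+50=169, FN=91+94=185 → 1442/1796 = 0.8029
  class_2: TP=856, FP=106+94=200, FN=41+50=91 → 1712/2003 = 0.8547
Weighted-F1 score = Σ (supportᵢ/N)·F1 scoreᵢ with N=2360: (507/2360)·0.6124 + (906/2360)·0.8029 + (947/2360)·0.8547 = 0.783

0.783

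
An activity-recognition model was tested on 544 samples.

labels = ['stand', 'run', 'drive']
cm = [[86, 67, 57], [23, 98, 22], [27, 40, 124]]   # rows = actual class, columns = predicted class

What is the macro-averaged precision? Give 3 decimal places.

0.574

Per-class precision (TP/(TP+FP)):
  stand: TP=86, FP=23+27=50 → 86/136 = 0.6324
  run: TP=98, FP=67+40=107 → 98/205 = 0.4780
  drive: TP=124, FP=57+22=79 → 124/203 = 0.6108
Macro-precision = mean = (0.6324 + 0.4780 + 0.6108) / 3 = 0.574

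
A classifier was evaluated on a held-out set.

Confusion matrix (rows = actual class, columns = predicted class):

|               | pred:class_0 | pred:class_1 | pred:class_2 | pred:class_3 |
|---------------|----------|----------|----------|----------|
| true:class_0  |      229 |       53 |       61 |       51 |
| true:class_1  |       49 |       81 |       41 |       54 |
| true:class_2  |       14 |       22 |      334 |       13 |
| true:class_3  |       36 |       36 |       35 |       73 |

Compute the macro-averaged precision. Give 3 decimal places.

0.553

Per-class precision (TP/(TP+FP)):
  class_0: TP=229, FP=49+14+36=99 → 229/328 = 0.6982
  class_1: TP=81, FP=53+22+36=111 → 81/192 = 0.4219
  class_2: TP=334, FP=61+41+35=137 → 334/471 = 0.7091
  class_3: TP=73, FP=51+54+13=118 → 73/191 = 0.3822
Macro-precision = mean = (0.6982 + 0.4219 + 0.7091 + 0.3822) / 4 = 0.553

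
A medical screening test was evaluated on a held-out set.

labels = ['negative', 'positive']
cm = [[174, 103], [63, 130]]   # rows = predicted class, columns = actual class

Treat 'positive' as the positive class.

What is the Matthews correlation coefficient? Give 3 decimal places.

0.297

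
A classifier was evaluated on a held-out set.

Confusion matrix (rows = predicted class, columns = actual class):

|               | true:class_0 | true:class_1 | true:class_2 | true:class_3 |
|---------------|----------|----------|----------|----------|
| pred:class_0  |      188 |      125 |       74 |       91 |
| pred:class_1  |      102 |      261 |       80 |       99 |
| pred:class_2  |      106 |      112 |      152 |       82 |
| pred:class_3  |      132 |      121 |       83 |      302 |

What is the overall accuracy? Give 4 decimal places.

Accuracy = trace / total = (188+261+152+302=903) / 2110 = 903/2110 = 0.4280

0.4280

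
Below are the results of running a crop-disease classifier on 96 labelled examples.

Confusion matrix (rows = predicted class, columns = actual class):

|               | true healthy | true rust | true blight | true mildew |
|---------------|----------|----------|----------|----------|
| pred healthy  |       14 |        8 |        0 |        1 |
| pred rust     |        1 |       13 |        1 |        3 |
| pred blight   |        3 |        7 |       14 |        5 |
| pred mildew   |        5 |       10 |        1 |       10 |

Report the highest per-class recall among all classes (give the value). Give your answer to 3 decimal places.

Per-class recall (TP/(TP+FN)):
  healthy: TP=14, FN=1+3+5=9 → 14/23 = 0.6087
  rust: TP=13, FN=8+7+10=25 → 13/38 = 0.3421
  blight: TP=14, FN=0+1+1=2 → 14/16 = 0.8750
  mildew: TP=10, FN=1+3+5=9 → 10/19 = 0.5263
Highest is class 'blight' with recall = 0.875.

0.875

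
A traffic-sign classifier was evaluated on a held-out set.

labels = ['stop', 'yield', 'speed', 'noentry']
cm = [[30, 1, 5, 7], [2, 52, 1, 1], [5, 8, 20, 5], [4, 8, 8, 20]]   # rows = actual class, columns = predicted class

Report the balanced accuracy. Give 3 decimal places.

0.663

Balanced accuracy = mean of per-class recall.
  stop: recall = 30/43 = 0.6977
  yield: recall = 52/56 = 0.9286
  speed: recall = 20/38 = 0.5263
  noentry: recall = 20/40 = 0.5000
Mean = (0.6977 + 0.9286 + 0.5263 + 0.5000) / 4 = 0.663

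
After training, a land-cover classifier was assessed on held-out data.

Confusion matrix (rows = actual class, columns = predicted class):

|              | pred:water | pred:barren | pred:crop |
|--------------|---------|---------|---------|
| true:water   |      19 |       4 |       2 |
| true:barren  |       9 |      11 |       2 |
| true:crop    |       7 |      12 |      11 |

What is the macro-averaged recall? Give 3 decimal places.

Per-class recall (TP/(TP+FN)):
  water: TP=19, FN=4+2=6 → 19/25 = 0.7600
  barren: TP=11, FN=9+2=11 → 11/22 = 0.5000
  crop: TP=11, FN=7+12=19 → 11/30 = 0.3667
Macro-recall = mean = (0.7600 + 0.5000 + 0.3667) / 3 = 0.542

0.542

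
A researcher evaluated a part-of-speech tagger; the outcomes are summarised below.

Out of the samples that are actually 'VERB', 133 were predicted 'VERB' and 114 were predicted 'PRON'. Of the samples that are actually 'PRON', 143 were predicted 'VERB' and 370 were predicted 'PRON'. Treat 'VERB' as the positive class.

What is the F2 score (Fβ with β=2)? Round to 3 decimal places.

0.526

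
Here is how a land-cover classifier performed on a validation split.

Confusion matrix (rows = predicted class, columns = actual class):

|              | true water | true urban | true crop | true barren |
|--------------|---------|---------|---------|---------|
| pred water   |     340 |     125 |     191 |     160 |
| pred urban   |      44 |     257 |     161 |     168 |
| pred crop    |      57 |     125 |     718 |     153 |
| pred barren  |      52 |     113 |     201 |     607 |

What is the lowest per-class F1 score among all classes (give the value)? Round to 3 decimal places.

Per-class F1 score (2·TP/(2·TP+FP+FN)):
  water: TP=340, FP=125+191+160=476, FN=44+57+52=153 → 680/1309 = 0.5195
  urban: TP=257, FP=44+161+168=373, FN=125+125+113=363 → 514/1250 = 0.4112
  crop: TP=718, FP=57+125+153=335, FN=191+161+201=553 → 1436/2324 = 0.6179
  barren: TP=607, FP=52+113+201=366, FN=160+168+153=481 → 1214/2061 = 0.5890
Lowest is class 'urban' with F1 score = 0.411.

0.411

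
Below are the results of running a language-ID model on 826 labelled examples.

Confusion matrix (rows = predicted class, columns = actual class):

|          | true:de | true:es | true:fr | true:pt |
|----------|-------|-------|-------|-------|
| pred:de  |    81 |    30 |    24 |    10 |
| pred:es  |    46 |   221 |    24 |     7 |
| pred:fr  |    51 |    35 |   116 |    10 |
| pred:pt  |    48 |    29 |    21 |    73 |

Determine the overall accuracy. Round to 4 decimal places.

0.5944

Accuracy = trace / total = (81+221+116+73=491) / 826 = 491/826 = 0.5944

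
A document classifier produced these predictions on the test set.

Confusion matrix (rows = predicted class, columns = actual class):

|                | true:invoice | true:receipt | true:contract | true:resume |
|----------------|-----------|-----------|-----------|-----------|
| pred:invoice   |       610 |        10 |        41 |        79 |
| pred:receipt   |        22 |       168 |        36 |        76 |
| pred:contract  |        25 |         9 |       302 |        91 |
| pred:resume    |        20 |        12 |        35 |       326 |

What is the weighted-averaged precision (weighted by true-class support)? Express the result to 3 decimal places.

0.771

Per-class precision (TP/(TP+FP)):
  invoice: TP=610, FP=10+41+79=130 → 610/740 = 0.8243
  receipt: TP=168, FP=22+36+76=134 → 168/302 = 0.5563
  contract: TP=302, FP=25+9+91=125 → 302/427 = 0.7073
  resume: TP=326, FP=20+12+35=67 → 326/393 = 0.8295
Weighted-precision = Σ (supportᵢ/N)·precisionᵢ with N=1862: (677/1862)·0.8243 + (199/1862)·0.5563 + (414/1862)·0.7073 + (572/1862)·0.8295 = 0.771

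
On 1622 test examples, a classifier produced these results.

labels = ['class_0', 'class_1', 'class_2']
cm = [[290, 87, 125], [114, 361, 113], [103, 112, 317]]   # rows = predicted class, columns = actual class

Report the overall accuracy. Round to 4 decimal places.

Accuracy = trace / total = (290+361+317=968) / 1622 = 968/1622 = 0.5968

0.5968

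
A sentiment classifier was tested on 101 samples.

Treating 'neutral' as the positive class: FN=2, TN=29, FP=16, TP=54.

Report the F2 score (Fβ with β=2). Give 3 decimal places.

0.918

Fβ = (1+β²)·TP / ((1+β²)·TP + β²·FN + FP), with β²=4
= 5·54 / (5·54 + 4·2 + 16) = 0.918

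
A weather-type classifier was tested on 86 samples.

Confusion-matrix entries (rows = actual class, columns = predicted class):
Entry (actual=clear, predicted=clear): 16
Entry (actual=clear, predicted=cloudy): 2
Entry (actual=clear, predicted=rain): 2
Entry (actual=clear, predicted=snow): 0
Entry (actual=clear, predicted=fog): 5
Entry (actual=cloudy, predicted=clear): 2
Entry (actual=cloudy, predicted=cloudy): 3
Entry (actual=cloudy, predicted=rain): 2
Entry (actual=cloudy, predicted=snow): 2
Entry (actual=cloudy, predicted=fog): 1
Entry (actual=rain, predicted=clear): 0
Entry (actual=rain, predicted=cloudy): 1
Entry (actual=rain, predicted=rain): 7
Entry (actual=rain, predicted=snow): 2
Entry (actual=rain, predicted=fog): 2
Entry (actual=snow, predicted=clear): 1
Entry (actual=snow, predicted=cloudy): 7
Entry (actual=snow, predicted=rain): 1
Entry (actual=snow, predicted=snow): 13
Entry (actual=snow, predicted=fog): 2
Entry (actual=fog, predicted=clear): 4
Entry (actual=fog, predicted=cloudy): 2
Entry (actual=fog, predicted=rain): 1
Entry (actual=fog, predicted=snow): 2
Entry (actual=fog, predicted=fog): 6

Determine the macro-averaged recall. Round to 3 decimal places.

0.493

Per-class recall (TP/(TP+FN)):
  clear: TP=16, FN=2+2+0+5=9 → 16/25 = 0.6400
  cloudy: TP=3, FN=2+2+2+1=7 → 3/10 = 0.3000
  rain: TP=7, FN=0+1+2+2=5 → 7/12 = 0.5833
  snow: TP=13, FN=1+7+1+2=11 → 13/24 = 0.5417
  fog: TP=6, FN=4+2+1+2=9 → 6/15 = 0.4000
Macro-recall = mean = (0.6400 + 0.3000 + 0.5833 + 0.5417 + 0.4000) / 5 = 0.493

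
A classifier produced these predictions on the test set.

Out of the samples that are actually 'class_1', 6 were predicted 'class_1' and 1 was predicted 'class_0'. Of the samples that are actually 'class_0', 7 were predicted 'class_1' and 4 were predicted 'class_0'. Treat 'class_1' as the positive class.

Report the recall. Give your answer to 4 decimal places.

0.8571

Recall = TP/(TP+FN) = 6/(6+1) = 6/7 = 0.8571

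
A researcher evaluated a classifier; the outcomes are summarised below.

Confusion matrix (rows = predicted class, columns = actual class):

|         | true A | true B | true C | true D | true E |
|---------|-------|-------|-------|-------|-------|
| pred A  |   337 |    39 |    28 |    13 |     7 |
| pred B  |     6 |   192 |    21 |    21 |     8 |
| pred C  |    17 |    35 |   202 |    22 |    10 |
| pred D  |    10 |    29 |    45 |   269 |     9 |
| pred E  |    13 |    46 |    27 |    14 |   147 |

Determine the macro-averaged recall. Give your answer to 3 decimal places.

0.735

Per-class recall (TP/(TP+FN)):
  A: TP=337, FN=6+17+10+13=46 → 337/383 = 0.8799
  B: TP=192, FN=39+35+29+46=149 → 192/341 = 0.5630
  C: TP=202, FN=28+21+45+27=121 → 202/323 = 0.6254
  D: TP=269, FN=13+21+22+14=70 → 269/339 = 0.7935
  E: TP=147, FN=7+8+10+9=34 → 147/181 = 0.8122
Macro-recall = mean = (0.8799 + 0.5630 + 0.6254 + 0.7935 + 0.8122) / 5 = 0.735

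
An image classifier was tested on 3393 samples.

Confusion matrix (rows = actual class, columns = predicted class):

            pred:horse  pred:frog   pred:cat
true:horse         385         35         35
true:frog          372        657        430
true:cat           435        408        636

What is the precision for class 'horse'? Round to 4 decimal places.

precision = TP/(TP+FP).
horse: TP=385, FP=372+435=807 → 385/1192 = 0.32299

0.3230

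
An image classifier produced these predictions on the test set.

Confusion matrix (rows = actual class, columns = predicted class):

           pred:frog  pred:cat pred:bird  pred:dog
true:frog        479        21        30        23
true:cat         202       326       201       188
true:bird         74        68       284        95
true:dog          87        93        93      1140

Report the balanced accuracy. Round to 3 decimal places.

0.643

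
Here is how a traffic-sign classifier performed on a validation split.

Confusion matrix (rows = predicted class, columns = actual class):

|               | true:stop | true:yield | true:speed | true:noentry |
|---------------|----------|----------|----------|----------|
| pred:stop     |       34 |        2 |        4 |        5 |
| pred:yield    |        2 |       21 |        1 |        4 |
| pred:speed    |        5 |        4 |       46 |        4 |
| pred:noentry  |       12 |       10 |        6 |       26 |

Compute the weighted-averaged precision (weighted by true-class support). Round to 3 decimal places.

Per-class precision (TP/(TP+FP)):
  stop: TP=34, FP=2+4+5=11 → 34/45 = 0.7556
  yield: TP=21, FP=2+1+4=7 → 21/28 = 0.7500
  speed: TP=46, FP=5+4+4=13 → 46/59 = 0.7797
  noentry: TP=26, FP=12+10+6=28 → 26/54 = 0.4815
Weighted-precision = Σ (supportᵢ/N)·precisionᵢ with N=186: (53/186)·0.7556 + (37/186)·0.7500 + (57/186)·0.7797 + (39/186)·0.4815 = 0.704

0.704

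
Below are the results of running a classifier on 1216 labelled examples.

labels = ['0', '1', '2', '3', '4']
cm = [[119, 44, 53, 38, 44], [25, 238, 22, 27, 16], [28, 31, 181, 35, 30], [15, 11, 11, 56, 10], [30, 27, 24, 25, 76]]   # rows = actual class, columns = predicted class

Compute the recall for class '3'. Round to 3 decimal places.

0.544

One-vs-rest for '3': TP = diagonal; FP = other classes predicted '3'; FN = '3' predicted as other.
recall = TP/(TP+FN).
3: TP=56, FN=15+11+11+10=47 → 56/103 = 0.5437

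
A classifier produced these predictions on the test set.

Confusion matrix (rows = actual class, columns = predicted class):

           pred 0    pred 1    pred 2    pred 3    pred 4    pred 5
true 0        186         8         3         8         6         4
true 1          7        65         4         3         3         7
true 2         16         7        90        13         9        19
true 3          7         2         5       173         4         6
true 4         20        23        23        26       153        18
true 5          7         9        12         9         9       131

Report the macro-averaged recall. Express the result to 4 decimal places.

Per-class recall (TP/(TP+FN)):
  0: TP=186, FN=8+3+8+6+4=29 → 186/215 = 0.86512
  1: TP=65, FN=7+4+3+3+7=24 → 65/89 = 0.73034
  2: TP=90, FN=16+7+13+9+19=64 → 90/154 = 0.58442
  3: TP=173, FN=7+2+5+4+6=24 → 173/197 = 0.87817
  4: TP=153, FN=20+23+23+26+18=110 → 153/263 = 0.58175
  5: TP=131, FN=7+9+12+9+9=46 → 131/177 = 0.74011
Macro-recall = mean = (0.86512 + 0.73034 + 0.58442 + 0.87817 + 0.58175 + 0.74011) / 6 = 0.7300

0.7300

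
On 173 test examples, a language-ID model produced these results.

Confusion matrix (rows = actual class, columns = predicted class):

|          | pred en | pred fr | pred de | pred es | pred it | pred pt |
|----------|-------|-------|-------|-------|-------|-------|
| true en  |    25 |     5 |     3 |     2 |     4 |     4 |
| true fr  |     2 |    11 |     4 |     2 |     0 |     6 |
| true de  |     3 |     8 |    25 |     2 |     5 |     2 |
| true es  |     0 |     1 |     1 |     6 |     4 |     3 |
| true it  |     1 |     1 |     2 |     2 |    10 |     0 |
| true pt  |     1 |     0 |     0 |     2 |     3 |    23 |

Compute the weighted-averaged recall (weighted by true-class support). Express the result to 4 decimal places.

0.5780

Per-class recall (TP/(TP+FN)):
  en: TP=25, FN=5+3+2+4+4=18 → 25/43 = 0.58140
  fr: TP=11, FN=2+4+2+0+6=14 → 11/25 = 0.44000
  de: TP=25, FN=3+8+2+5+2=20 → 25/45 = 0.55556
  es: TP=6, FN=0+1+1+4+3=9 → 6/15 = 0.40000
  it: TP=10, FN=1+1+2+2+0=6 → 10/16 = 0.62500
  pt: TP=23, FN=1+0+0+2+3=6 → 23/29 = 0.79310
Weighted-recall = Σ (supportᵢ/N)·recallᵢ with N=173: (43/173)·0.58140 + (25/173)·0.44000 + (45/173)·0.55556 + (15/173)·0.40000 + (16/173)·0.62500 + (29/173)·0.79310 = 0.5780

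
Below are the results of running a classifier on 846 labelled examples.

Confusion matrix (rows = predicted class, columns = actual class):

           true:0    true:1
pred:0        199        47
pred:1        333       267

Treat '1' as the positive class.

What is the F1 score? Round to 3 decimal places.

0.584

Precision = TP/(TP+FP) = 267/600 = 0.4450
Recall = TP/(TP+FN) = 267/314 = 0.8503
F1 = 2·TP/(2·TP+FP+FN) = 534/914 = 0.584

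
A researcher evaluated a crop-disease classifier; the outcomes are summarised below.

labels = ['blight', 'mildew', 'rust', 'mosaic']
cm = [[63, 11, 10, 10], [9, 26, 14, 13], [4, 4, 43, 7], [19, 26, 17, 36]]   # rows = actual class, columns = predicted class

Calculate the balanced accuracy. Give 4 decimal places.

Balanced accuracy = mean of per-class recall.
  blight: recall = 63/94 = 0.67021
  mildew: recall = 26/62 = 0.41935
  rust: recall = 43/58 = 0.74138
  mosaic: recall = 36/98 = 0.36735
Mean = (0.67021 + 0.41935 + 0.74138 + 0.36735) / 4 = 0.5496

0.5496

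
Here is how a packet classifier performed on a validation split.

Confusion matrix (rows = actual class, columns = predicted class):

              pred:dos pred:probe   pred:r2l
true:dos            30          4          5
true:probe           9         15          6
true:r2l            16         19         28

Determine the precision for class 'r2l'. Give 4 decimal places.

0.7179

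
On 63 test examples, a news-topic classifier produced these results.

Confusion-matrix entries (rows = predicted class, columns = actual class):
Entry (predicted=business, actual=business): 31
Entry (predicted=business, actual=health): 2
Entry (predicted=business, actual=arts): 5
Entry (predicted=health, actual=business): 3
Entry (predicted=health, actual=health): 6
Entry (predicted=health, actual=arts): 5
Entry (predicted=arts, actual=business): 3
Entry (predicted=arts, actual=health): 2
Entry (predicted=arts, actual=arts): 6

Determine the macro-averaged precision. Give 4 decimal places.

Per-class precision (TP/(TP+FP)):
  business: TP=31, FP=2+5=7 → 31/38 = 0.81579
  health: TP=6, FP=3+5=8 → 6/14 = 0.42857
  arts: TP=6, FP=3+2=5 → 6/11 = 0.54545
Macro-precision = mean = (0.81579 + 0.42857 + 0.54545) / 3 = 0.5966

0.5966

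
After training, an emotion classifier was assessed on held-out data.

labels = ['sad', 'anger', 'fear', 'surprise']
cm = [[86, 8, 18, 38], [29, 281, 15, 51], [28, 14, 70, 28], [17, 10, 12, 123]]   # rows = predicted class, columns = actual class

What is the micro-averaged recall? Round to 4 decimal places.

Micro-averaging pools counts across classes: ΣTP=560, ΣFP=268, ΣFN=268.
Micro-recall = TP/(TP+FN) on pooled counts = 0.6763 (equals overall accuracy in single-label multiclass).

0.6763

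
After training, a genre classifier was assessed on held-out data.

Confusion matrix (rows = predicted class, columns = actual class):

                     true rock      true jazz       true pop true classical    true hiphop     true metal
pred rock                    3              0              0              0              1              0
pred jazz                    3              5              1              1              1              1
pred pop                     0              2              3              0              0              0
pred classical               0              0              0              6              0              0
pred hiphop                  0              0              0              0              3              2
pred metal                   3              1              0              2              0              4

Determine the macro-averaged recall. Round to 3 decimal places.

Per-class recall (TP/(TP+FN)):
  rock: TP=3, FN=3+0+0+0+3=6 → 3/9 = 0.3333
  jazz: TP=5, FN=0+2+0+0+1=3 → 5/8 = 0.6250
  pop: TP=3, FN=0+1+0+0+0=1 → 3/4 = 0.7500
  classical: TP=6, FN=0+1+0+0+2=3 → 6/9 = 0.6667
  hiphop: TP=3, FN=1+1+0+0+0=2 → 3/5 = 0.6000
  metal: TP=4, FN=0+1+0+0+2=3 → 4/7 = 0.5714
Macro-recall = mean = (0.3333 + 0.6250 + 0.7500 + 0.6667 + 0.6000 + 0.5714) / 6 = 0.591

0.591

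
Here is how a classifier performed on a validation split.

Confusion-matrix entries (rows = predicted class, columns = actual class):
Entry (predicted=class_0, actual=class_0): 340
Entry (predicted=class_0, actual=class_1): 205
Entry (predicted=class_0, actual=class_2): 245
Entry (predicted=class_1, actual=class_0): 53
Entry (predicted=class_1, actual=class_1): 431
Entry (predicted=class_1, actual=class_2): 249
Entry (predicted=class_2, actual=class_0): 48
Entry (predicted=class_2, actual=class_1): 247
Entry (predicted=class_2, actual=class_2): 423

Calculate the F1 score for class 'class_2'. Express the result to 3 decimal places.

0.517

Treat 'class_2' as positive and all other classes as negative.
F1 score = 2·TP/(2·TP+FP+FN).
class_2: TP=423, FP=48+247=295, FN=245+249=494 → 846/1635 = 0.5174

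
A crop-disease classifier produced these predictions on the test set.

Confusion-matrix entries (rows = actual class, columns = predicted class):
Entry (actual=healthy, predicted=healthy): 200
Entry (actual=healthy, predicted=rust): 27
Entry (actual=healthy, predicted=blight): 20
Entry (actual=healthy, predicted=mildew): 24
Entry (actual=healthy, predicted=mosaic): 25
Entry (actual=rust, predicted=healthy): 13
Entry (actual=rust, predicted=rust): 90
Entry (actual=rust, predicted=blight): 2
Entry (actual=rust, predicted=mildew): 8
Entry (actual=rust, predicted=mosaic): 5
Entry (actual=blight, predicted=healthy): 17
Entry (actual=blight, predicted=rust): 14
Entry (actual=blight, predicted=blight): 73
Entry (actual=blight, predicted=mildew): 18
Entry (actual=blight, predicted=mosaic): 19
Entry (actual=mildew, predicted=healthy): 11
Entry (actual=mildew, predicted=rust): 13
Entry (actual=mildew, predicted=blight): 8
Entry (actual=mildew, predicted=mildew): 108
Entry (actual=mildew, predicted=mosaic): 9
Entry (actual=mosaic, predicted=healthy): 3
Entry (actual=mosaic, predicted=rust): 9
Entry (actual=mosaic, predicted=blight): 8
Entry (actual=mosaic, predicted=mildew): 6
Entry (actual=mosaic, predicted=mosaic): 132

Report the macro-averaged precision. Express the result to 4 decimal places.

Per-class precision (TP/(TP+FP)):
  healthy: TP=200, FP=13+17+11+3=44 → 200/244 = 0.81967
  rust: TP=90, FP=27+14+13+9=63 → 90/153 = 0.58824
  blight: TP=73, FP=20+2+8+8=38 → 73/111 = 0.65766
  mildew: TP=108, FP=24+8+18+6=56 → 108/164 = 0.65854
  mosaic: TP=132, FP=25+5+19+9=58 → 132/190 = 0.69474
Macro-precision = mean = (0.81967 + 0.58824 + 0.65766 + 0.65854 + 0.69474) / 5 = 0.6838

0.6838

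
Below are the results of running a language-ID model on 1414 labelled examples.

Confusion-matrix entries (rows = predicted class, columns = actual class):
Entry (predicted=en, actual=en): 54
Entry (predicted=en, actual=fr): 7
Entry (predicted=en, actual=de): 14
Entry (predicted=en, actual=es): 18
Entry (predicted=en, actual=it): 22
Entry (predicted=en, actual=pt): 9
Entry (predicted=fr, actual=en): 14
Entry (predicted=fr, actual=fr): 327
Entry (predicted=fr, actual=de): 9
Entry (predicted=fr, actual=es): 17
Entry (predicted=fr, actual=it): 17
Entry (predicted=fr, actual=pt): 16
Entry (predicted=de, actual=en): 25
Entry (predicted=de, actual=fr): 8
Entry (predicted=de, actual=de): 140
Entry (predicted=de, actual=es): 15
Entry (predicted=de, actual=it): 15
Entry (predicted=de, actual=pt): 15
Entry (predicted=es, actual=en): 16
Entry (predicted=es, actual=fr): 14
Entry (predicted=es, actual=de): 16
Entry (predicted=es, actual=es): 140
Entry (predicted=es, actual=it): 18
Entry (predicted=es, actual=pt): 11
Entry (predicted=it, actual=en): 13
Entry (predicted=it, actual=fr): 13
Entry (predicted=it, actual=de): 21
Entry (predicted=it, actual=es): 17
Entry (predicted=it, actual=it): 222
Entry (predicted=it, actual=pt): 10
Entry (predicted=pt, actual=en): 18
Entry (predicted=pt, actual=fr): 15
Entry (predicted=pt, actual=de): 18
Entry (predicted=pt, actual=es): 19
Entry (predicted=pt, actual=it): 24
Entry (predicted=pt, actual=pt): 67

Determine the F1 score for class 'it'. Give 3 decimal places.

0.723

Treat 'it' as positive and all other classes as negative.
F1 score = 2·TP/(2·TP+FP+FN).
it: TP=222, FP=13+13+21+17+10=74, FN=22+17+15+18+24=96 → 444/614 = 0.7231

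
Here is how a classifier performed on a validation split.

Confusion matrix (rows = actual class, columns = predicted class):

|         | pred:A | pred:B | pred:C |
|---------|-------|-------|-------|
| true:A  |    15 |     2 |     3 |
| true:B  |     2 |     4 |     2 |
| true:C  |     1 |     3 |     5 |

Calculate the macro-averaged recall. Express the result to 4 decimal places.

Per-class recall (TP/(TP+FN)):
  A: TP=15, FN=2+3=5 → 15/20 = 0.75000
  B: TP=4, FN=2+2=4 → 4/8 = 0.50000
  C: TP=5, FN=1+3=4 → 5/9 = 0.55556
Macro-recall = mean = (0.75000 + 0.50000 + 0.55556) / 3 = 0.6019

0.6019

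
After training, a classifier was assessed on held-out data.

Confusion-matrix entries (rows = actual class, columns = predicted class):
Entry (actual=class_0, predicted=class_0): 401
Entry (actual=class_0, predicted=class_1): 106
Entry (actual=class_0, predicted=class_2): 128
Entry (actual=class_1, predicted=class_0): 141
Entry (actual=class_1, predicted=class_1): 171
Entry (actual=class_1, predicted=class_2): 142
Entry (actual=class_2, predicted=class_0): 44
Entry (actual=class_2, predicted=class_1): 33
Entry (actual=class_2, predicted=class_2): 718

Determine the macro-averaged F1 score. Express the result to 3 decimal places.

0.637

Per-class F1 score (2·TP/(2·TP+FP+FN)):
  class_0: TP=401, FP=141+44=185, FN=106+128=234 → 802/1221 = 0.6568
  class_1: TP=171, FP=106+33=139, FN=141+142=283 → 342/764 = 0.4476
  class_2: TP=718, FP=128+142=270, FN=44+33=77 → 1436/1783 = 0.8054
Macro-F1 score = mean = (0.6568 + 0.4476 + 0.8054) / 3 = 0.637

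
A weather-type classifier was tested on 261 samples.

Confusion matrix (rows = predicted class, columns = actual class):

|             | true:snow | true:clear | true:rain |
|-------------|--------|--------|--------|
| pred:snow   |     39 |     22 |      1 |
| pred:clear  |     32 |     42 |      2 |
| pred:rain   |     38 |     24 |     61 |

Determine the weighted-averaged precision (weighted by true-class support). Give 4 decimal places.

0.5706

Per-class precision (TP/(TP+FP)):
  snow: TP=39, FP=22+1=23 → 39/62 = 0.62903
  clear: TP=42, FP=32+2=34 → 42/76 = 0.55263
  rain: TP=61, FP=38+24=62 → 61/123 = 0.49593
Weighted-precision = Σ (supportᵢ/N)·precisionᵢ with N=261: (109/261)·0.62903 + (88/261)·0.55263 + (64/261)·0.49593 = 0.5706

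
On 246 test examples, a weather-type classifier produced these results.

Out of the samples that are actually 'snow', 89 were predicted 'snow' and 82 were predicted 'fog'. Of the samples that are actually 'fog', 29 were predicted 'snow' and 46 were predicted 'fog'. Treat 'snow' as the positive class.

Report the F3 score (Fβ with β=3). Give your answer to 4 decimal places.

0.5371

Fβ = (1+β²)·TP / ((1+β²)·TP + β²·FN + FP), with β²=9
= 10·89 / (10·89 + 9·82 + 29) = 0.5371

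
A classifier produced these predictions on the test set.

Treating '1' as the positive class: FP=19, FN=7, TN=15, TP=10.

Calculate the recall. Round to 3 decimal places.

0.588

Recall = TP/(TP+FN) = 10/(10+7) = 10/17 = 0.588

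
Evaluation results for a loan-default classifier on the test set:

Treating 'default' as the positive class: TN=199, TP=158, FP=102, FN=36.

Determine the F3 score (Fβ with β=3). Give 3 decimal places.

0.788

Fβ = (1+β²)·TP / ((1+β²)·TP + β²·FN + FP), with β²=9
= 10·158 / (10·158 + 9·36 + 102) = 0.788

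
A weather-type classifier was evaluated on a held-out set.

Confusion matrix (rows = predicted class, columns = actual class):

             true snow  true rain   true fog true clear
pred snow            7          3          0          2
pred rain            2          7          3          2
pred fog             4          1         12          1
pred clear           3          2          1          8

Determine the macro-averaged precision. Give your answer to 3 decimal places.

0.580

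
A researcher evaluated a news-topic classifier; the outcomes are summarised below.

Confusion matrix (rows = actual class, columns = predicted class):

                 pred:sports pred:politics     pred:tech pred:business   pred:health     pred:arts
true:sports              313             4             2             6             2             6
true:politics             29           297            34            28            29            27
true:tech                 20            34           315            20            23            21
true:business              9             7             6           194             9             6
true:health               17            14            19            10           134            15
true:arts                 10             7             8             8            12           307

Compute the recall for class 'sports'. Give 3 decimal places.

Take TP from the diagonal, FP from the rest of the 'sports' prediction marginal, FN from the rest of the 'sports' actual marginal.
recall = TP/(TP+FN).
sports: TP=313, FN=4+2+6+2+6=20 → 313/333 = 0.9399

0.940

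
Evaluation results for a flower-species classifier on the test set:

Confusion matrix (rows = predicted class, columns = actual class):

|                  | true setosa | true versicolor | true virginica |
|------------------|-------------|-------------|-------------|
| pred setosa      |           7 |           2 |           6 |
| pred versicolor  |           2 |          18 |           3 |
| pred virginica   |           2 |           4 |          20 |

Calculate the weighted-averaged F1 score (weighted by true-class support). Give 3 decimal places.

0.709

Per-class F1 score (2·TP/(2·TP+FP+FN)):
  setosa: TP=7, FP=2+6=8, FN=2+2=4 → 14/26 = 0.5385
  versicolor: TP=18, FP=2+3=5, FN=2+4=6 → 36/47 = 0.7660
  virginica: TP=20, FP=2+4=6, FN=6+3=9 → 40/55 = 0.7273
Weighted-F1 score = Σ (supportᵢ/N)·F1 scoreᵢ with N=64: (11/64)·0.5385 + (24/64)·0.7660 + (29/64)·0.7273 = 0.709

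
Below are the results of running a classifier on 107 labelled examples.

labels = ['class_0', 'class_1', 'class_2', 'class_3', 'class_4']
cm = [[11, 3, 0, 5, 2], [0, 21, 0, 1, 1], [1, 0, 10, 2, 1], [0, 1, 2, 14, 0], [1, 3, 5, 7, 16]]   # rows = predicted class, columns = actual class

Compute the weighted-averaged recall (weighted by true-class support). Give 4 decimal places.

0.6729

Per-class recall (TP/(TP+FN)):
  class_0: TP=11, FN=0+1+0+1=2 → 11/13 = 0.84615
  class_1: TP=21, FN=3+0+1+3=7 → 21/28 = 0.75000
  class_2: TP=10, FN=0+0+2+5=7 → 10/17 = 0.58824
  class_3: TP=14, FN=5+1+2+7=15 → 14/29 = 0.48276
  class_4: TP=16, FN=2+1+1+0=4 → 16/20 = 0.80000
Weighted-recall = Σ (supportᵢ/N)·recallᵢ with N=107: (13/107)·0.84615 + (28/107)·0.75000 + (17/107)·0.58824 + (29/107)·0.48276 + (20/107)·0.80000 = 0.6729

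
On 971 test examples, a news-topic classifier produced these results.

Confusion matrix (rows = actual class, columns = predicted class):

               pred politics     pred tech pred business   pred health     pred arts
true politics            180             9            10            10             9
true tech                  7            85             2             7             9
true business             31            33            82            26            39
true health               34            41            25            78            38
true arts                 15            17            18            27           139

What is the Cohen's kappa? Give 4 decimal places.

0.4751

Observed agreement pₒ = trace/N = 564/971 = 0.58084
Expected agreement pₑ = Σ (rowᵢ·colᵢ)/N² = (218·267 + 110·185 + 211·137 + 216·148 + 216·234)/971² = 0.20149
κ = (pₒ − pₑ)/(1 − pₑ) = (0.58084 − 0.20149)/(1 − 0.20149) = 0.4751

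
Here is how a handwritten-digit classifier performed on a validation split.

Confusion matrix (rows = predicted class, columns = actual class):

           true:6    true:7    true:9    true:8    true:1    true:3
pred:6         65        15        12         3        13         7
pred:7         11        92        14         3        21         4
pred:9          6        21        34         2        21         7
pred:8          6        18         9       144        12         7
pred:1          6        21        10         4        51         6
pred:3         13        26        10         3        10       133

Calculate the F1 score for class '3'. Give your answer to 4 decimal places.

0.7409

F1 score = 2·TP/(2·TP+FP+FN).
3: TP=133, FP=13+26+10+3+10=62, FN=7+4+7+7+6=31 → 266/359 = 0.74095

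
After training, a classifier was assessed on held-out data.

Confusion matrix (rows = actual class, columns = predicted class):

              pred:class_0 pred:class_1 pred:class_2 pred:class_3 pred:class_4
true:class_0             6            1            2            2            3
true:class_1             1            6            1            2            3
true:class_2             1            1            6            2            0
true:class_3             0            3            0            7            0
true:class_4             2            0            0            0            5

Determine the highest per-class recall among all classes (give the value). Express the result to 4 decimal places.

0.7143

Per-class recall (TP/(TP+FN)):
  class_0: TP=6, FN=1+2+2+3=8 → 6/14 = 0.42857
  class_1: TP=6, FN=1+1+2+3=7 → 6/13 = 0.46154
  class_2: TP=6, FN=1+1+2+0=4 → 6/10 = 0.60000
  class_3: TP=7, FN=0+3+0+0=3 → 7/10 = 0.70000
  class_4: TP=5, FN=2+0+0+0=2 → 5/7 = 0.71429
Highest is class 'class_4' with recall = 0.7143.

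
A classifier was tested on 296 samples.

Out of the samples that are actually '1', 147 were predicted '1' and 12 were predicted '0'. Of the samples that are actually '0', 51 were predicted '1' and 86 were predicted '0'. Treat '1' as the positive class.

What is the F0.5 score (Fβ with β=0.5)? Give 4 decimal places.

0.7729

Fβ = (1+β²)·TP / ((1+β²)·TP + β²·FN + FP), with β²=1/4
= 1.25·147 / (1.25·147 + 0.25·12 + 51) = 0.7729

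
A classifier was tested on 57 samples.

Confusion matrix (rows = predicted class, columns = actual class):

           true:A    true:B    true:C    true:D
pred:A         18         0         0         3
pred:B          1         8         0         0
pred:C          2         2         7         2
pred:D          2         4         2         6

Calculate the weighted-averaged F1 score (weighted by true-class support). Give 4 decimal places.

Per-class F1 score (2·TP/(2·TP+FP+FN)):
  A: TP=18, FP=0+0+3=3, FN=1+2+2=5 → 36/44 = 0.81818
  B: TP=8, FP=1+0+0=1, FN=0+2+4=6 → 16/23 = 0.69565
  C: TP=7, FP=2+2+2=6, FN=0+0+2=2 → 14/22 = 0.63636
  D: TP=6, FP=2+4+2=8, FN=3+0+2=5 → 12/25 = 0.48000
Weighted-F1 score = Σ (supportᵢ/N)·F1 scoreᵢ with N=57: (23/57)·0.81818 + (14/57)·0.69565 + (9/57)·0.63636 + (11/57)·0.48000 = 0.6941

0.6941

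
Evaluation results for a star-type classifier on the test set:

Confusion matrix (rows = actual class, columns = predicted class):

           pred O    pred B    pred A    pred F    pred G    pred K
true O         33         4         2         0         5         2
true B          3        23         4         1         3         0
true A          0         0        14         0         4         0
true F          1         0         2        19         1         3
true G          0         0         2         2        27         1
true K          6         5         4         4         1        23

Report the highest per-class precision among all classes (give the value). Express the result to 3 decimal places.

Per-class precision (TP/(TP+FP)):
  O: TP=33, FP=3+0+1+0+6=10 → 33/43 = 0.7674
  B: TP=23, FP=4+0+0+0+5=9 → 23/32 = 0.7188
  A: TP=14, FP=2+4+2+2+4=14 → 14/28 = 0.5000
  F: TP=19, FP=0+1+0+2+4=7 → 19/26 = 0.7308
  G: TP=27, FP=5+3+4+1+1=14 → 27/41 = 0.6585
  K: TP=23, FP=2+0+0+3+1=6 → 23/29 = 0.7931
Highest is class 'K' with precision = 0.793.

0.793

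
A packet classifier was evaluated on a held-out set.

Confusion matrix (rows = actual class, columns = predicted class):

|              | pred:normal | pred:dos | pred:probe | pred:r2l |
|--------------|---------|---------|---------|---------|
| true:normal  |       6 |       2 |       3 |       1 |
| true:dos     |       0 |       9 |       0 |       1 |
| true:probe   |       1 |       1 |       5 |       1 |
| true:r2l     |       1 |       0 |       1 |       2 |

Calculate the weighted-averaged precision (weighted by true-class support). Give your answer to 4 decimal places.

Per-class precision (TP/(TP+FP)):
  normal: TP=6, FP=0+1+1=2 → 6/8 = 0.75000
  dos: TP=9, FP=2+1+0=3 → 9/12 = 0.75000
  probe: TP=5, FP=3+0+1=4 → 5/9 = 0.55556
  r2l: TP=2, FP=1+1+1=3 → 2/5 = 0.40000
Weighted-precision = Σ (supportᵢ/N)·precisionᵢ with N=34: (12/34)·0.75000 + (10/34)·0.75000 + (8/34)·0.55556 + (4/34)·0.40000 = 0.6631

0.6631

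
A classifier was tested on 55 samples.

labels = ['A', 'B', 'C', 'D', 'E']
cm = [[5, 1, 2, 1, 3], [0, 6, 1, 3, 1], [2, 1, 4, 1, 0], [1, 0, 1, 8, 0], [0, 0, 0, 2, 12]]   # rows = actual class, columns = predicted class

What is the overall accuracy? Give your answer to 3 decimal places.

0.636

Accuracy = trace / total = (5+6+4+8+12=35) / 55 = 35/55 = 0.636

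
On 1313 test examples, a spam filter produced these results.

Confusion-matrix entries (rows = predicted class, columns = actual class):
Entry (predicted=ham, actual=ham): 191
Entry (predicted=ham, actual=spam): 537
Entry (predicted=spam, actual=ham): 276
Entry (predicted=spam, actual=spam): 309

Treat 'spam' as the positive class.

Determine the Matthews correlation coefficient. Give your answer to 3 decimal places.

-0.217

MCC = (TP·TN − FP·FN) / √((TP+FP)(TP+FN)(TN+FP)(TN+FN))
Numerator = 309·191 − 276·537 = -89193
Denominator = √(585·846·467·728) = √168257522160 = 410192.0552
MCC = -89193 / 410192.0552 = -0.217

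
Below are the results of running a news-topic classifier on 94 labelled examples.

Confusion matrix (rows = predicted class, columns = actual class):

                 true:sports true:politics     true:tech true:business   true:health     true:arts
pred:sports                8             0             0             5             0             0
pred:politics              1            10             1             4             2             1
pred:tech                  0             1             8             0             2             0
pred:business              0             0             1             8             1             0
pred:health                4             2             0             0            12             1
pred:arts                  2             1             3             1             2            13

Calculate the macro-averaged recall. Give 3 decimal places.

Per-class recall (TP/(TP+FN)):
  sports: TP=8, FN=1+0+0+4+2=7 → 8/15 = 0.5333
  politics: TP=10, FN=0+1+0+2+1=4 → 10/14 = 0.7143
  tech: TP=8, FN=0+1+1+0+3=5 → 8/13 = 0.6154
  business: TP=8, FN=5+4+0+0+1=10 → 8/18 = 0.4444
  health: TP=12, FN=0+2+2+1+2=7 → 12/19 = 0.6316
  arts: TP=13, FN=0+1+0+0+1=2 → 13/15 = 0.8667
Macro-recall = mean = (0.5333 + 0.7143 + 0.6154 + 0.4444 + 0.6316 + 0.8667) / 6 = 0.634

0.634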